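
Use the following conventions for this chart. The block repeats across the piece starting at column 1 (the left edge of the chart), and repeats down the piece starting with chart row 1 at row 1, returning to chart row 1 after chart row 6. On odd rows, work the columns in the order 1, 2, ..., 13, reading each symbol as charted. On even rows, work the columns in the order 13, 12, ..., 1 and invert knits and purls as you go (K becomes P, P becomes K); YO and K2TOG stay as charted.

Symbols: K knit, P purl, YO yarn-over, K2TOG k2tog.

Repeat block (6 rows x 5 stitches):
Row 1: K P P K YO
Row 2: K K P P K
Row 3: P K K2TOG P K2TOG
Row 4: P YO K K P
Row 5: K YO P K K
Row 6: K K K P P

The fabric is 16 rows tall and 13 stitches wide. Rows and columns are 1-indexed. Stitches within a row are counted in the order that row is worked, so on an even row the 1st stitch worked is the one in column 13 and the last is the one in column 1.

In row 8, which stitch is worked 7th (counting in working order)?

Stitch:
P

Derivation:
Row 8 uses chart row ((8-1) mod 6)+1 = 2. Row 8 is even, so WS.
Chart row 2 tiled across columns 1-13: K K P P K K K P P K K K P
WS: work from column 13 back to column 1 (reverse the tiled row), swapping K<->P (YO and K2TOG unchanged).
Row 8 as worked: K P P P K K P P P K K P P
Stitch 7 in working order -> P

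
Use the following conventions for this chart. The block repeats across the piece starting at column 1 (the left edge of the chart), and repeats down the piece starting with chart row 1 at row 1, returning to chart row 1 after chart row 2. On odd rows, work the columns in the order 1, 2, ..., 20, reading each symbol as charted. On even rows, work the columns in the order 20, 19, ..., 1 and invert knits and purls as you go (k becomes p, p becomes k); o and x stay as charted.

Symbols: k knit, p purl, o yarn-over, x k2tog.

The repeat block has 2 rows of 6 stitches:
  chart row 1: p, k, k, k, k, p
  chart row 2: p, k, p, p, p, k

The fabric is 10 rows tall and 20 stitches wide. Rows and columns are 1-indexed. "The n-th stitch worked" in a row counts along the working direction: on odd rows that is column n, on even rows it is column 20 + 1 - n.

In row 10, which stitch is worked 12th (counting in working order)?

Stitch:
k

Derivation:
Row 10 uses chart row ((10-1) mod 2)+1 = 2. Row 10 is even, so WS.
Chart row 2 tiled across columns 1-20: p k p p p k p k p p p k p k p p p k p k
WS row: flip the tiled sequence (start at column 20) and apply k<->p; o and x stay.
Row 10 as worked: p k p k k k p k p k k k p k p k k k p k
The 12th stitch worked is k.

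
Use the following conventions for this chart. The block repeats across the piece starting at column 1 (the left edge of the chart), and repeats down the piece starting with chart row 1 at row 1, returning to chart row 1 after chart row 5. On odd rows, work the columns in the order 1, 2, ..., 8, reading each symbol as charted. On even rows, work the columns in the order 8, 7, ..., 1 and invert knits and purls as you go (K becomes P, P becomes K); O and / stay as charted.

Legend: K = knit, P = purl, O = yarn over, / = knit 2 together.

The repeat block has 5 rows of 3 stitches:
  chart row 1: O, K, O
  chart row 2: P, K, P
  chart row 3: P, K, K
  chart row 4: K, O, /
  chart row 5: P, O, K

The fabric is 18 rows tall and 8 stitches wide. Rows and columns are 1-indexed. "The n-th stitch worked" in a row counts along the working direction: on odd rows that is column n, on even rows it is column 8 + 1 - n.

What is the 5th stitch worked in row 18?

Row 18: (18-1) mod 5 = 2, so use chart row 3. Even row -> WS.
Chart row 3 tiled across columns 1-8: P K K P K K P K
WS: work from column 8 back to column 1 (reverse the tiled row), swapping K<->P (O and / unchanged).
Row 18 as worked: P K P P K P P K
The 5th stitch worked is K.

== STITCH ==
K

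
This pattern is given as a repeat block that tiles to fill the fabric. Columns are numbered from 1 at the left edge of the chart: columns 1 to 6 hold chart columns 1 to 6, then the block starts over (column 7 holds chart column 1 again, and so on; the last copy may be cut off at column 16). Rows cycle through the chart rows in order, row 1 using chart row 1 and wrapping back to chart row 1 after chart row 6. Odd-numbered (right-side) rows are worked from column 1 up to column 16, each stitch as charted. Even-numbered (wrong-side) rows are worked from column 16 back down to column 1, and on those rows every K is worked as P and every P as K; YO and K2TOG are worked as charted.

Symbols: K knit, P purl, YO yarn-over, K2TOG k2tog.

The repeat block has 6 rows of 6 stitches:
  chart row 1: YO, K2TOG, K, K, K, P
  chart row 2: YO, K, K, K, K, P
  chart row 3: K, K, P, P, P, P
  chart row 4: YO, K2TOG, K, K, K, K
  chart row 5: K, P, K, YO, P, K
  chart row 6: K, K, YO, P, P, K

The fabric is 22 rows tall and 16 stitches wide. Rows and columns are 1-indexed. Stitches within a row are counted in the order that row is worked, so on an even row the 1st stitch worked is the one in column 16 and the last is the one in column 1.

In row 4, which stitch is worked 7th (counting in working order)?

Result:
P

Derivation:
Row 4: (4-1) mod 6 = 3, so use chart row 4. Even row -> WS.
Chart row 4 tiled across columns 1-16: YO K2TOG K K K K YO K2TOG K K K K YO K2TOG K K
WS: work from column 16 back to column 1 (reverse the tiled row), swapping K<->P (YO and K2TOG unchanged).
Row 4 as worked: P P K2TOG YO P P P P K2TOG YO P P P P K2TOG YO
The 7th stitch worked is P.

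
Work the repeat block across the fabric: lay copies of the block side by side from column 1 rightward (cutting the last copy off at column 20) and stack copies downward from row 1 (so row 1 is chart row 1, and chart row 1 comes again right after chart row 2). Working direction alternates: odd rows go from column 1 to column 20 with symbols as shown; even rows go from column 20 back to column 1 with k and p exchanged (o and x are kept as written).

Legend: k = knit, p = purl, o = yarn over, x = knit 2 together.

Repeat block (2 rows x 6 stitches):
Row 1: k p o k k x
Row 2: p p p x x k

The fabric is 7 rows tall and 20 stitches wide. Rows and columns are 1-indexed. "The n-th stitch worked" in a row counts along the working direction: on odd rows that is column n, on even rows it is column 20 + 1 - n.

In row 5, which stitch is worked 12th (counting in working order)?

Stitch:
x

Derivation:
Row 5 uses chart row ((5-1) mod 2)+1 = 1. Row 5 is odd, so RS.
Chart row 1 tiled across columns 1-20: k p o k k x k p o k k x k p o k k x k p
RS: work column 1 to column 20, symbols as charted — the tiled row is the row as worked.
Stitch 12 in working order -> x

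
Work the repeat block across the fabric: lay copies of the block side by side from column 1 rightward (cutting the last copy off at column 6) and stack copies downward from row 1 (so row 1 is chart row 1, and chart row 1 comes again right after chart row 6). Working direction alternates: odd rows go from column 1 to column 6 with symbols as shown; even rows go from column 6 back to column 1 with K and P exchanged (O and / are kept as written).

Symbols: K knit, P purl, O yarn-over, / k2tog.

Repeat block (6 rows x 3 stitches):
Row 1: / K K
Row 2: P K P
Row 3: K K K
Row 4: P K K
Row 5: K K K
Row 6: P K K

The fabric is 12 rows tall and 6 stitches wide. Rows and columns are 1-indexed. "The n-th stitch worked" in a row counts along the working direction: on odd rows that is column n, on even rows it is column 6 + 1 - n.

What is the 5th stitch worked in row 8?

Stitch:
P

Derivation:
Row 8: (8-1) mod 6 = 1, so use chart row 2. Even row -> WS.
Chart row 2 tiled across columns 1-6: P K P P K P
WS: work from column 6 back to column 1 (reverse the tiled row), swapping K<->P (O and / unchanged).
Row 8 as worked: K P K K P K
Counting 5 along the worked row gives P.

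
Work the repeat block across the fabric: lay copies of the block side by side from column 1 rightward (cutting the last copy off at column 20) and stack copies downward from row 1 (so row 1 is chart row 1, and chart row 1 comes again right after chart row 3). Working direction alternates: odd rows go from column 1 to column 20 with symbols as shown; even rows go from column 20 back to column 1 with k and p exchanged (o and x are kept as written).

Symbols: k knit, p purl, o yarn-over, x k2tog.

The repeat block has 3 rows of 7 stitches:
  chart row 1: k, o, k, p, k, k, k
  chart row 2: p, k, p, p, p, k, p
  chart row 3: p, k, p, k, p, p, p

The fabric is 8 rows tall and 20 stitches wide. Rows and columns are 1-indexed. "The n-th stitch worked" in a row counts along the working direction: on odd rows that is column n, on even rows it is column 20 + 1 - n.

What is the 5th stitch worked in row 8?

Stitch:
p

Derivation:
Row 8 uses chart row ((8-1) mod 3)+1 = 2. Row 8 is even, so WS.
Chart row 2 tiled across columns 1-20: p k p p p k p p k p p p k p p k p p p k
WS row: flip the tiled sequence (start at column 20) and apply k<->p; o and x stay.
Row 8 as worked: p k k k p k k p k k k p k k p k k k p k
Stitch 5 in working order -> p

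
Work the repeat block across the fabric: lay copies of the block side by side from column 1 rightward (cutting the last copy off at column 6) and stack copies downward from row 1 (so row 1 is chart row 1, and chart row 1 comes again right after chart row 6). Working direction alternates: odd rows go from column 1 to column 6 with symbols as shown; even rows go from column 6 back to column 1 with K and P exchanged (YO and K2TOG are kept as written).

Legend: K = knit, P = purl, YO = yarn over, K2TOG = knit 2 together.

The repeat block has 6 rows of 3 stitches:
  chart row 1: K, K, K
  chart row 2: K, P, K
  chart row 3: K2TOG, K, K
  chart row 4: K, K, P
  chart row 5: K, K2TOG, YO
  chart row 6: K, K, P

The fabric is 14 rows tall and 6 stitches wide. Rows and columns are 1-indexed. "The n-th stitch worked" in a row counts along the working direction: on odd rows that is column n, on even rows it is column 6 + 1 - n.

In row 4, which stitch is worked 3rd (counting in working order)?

Row 4 uses chart row ((4-1) mod 6)+1 = 4. Row 4 is even, so WS.
Chart row 4 tiled across columns 1-6: K K P K K P
Wrong side: read the tiled row from column 6 down to 1 and exchange K with P (leave YO, K2TOG).
Row 4 as worked: K P P K P P
The 3rd stitch worked is P.

== STITCH ==
P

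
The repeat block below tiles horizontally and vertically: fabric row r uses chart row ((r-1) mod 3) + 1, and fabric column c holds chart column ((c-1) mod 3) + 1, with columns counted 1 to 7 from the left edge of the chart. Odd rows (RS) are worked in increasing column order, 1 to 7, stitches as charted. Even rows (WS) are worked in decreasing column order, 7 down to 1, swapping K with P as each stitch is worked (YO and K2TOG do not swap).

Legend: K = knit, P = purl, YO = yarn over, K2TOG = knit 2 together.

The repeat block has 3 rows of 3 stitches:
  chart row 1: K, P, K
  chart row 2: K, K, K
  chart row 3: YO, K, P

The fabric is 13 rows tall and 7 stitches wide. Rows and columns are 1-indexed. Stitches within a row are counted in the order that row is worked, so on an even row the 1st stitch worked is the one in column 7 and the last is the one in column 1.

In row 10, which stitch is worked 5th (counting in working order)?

Stitch:
P

Derivation:
For row 10: chart row = ((10-1) mod 3) + 1 = 1; this is a WS (even) row.
Chart row 1 tiled across columns 1-7: K P K K P K K
Wrong side: read the tiled row from column 7 down to 1 and exchange K with P (leave YO, K2TOG).
Row 10 as worked: P P K P P K P
Stitch 5 in working order -> P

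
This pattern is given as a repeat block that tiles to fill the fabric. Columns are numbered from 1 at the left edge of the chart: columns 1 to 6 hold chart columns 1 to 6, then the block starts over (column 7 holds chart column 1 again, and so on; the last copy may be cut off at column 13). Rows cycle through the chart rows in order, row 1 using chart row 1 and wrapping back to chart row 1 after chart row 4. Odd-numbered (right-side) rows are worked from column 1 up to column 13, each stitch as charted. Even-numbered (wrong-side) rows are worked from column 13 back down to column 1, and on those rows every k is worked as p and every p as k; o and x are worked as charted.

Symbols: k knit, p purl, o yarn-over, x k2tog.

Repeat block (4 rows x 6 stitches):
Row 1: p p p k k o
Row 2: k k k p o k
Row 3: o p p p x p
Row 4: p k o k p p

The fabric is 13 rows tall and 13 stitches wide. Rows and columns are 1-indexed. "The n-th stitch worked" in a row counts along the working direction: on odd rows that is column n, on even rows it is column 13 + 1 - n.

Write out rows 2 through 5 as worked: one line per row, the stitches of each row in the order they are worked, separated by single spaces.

Row 2: chart row 2, WS - tiled (columns 1-13): k k k p o k k k k p o k k; work from column 13 back to 1 with k<->p swapped.
Row 3: chart row 3, RS - tile across columns 1-13 and work as-is.
Row 4: chart row 4, WS - tiled (columns 1-13): p k o k p p p k o k p p p; work from column 13 back to 1 with k<->p swapped.
Row 5: chart row 1, RS - tile across columns 1-13 and work as-is.

Result:
p p o k p p p p o k p p p
o p p p x p o p p p x p o
k k k p o p k k k p o p k
p p p k k o p p p k k o p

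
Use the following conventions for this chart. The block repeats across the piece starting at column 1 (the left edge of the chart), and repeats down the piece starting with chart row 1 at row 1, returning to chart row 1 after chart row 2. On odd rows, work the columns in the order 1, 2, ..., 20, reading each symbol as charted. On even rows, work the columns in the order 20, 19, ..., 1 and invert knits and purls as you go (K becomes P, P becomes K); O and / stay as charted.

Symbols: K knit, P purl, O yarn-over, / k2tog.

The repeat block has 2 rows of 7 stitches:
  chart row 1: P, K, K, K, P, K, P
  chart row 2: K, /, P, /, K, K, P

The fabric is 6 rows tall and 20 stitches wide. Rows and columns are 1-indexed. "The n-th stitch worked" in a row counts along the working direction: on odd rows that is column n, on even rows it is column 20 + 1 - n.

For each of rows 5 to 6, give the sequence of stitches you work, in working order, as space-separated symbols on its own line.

Rows as worked:
P K K K P K P P K K K P K P P K K K P K
P P / K / P K P P / K / P K P P / K / P

Derivation:
Row 5: chart row 1, RS - tile across columns 1-20 and work as-is.
Row 6: chart row 2, WS - tiled (columns 1-20): K / P / K K P K / P / K K P K / P / K K; work from column 20 back to 1 with K<->P swapped.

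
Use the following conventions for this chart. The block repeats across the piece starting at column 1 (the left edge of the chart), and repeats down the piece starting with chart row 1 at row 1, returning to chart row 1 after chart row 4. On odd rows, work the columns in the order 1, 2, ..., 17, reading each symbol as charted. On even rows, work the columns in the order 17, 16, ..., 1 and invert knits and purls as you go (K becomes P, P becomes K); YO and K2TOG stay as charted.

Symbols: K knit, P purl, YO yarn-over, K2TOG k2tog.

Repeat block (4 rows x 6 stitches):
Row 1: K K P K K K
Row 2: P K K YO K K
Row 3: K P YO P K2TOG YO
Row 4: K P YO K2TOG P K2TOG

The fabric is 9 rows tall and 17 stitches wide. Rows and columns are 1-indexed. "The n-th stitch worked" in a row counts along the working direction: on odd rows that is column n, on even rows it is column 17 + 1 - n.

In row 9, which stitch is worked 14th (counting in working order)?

Row 9: (9-1) mod 4 = 0, so use chart row 1. Odd row -> RS.
Chart row 1 tiled across columns 1-17: K K P K K K K K P K K K K K P K K
RS: work column 1 to column 17, symbols as charted — the tiled row is the row as worked.
Counting 14 along the worked row gives K.

Stitch:
K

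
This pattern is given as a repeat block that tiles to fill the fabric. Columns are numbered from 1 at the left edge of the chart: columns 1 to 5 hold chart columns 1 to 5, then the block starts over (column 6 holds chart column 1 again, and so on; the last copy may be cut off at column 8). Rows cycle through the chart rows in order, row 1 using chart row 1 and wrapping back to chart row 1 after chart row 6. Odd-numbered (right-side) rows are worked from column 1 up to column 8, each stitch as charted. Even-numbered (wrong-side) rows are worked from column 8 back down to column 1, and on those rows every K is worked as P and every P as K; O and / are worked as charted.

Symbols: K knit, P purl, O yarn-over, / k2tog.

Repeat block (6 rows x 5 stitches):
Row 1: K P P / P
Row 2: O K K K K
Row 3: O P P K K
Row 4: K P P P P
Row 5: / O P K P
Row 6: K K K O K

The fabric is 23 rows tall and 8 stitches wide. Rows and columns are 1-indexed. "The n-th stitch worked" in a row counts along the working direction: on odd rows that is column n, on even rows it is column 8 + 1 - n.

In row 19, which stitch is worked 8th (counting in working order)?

Result:
P

Derivation:
Row 19 uses chart row ((19-1) mod 6)+1 = 1. Row 19 is odd, so RS.
Chart row 1 tiled across columns 1-8: K P P / P K P P
Right side: take the tiled row as-is (worked left to right from column 1).
Stitch 8 in working order -> P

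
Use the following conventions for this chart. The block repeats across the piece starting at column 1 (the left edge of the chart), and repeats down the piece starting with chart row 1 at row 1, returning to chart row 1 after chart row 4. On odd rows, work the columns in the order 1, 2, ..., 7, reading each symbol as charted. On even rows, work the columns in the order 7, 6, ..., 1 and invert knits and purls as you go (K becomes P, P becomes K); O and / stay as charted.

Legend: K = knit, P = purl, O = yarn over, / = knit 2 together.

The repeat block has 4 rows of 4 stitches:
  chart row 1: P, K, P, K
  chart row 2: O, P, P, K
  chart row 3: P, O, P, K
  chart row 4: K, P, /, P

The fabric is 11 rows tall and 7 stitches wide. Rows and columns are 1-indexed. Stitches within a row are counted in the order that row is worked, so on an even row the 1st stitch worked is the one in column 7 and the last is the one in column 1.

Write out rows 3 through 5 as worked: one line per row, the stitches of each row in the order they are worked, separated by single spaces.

Rows as worked:
P O P K P O P
/ K P K / K P
P K P K P K P

Derivation:
Row 3: chart row 3, RS - tile across columns 1-7 and work as-is.
Row 4: chart row 4, WS - tiled (columns 1-7): K P / P K P /; work from column 7 back to 1 with K<->P swapped.
Row 5: chart row 1, RS - tile across columns 1-7 and work as-is.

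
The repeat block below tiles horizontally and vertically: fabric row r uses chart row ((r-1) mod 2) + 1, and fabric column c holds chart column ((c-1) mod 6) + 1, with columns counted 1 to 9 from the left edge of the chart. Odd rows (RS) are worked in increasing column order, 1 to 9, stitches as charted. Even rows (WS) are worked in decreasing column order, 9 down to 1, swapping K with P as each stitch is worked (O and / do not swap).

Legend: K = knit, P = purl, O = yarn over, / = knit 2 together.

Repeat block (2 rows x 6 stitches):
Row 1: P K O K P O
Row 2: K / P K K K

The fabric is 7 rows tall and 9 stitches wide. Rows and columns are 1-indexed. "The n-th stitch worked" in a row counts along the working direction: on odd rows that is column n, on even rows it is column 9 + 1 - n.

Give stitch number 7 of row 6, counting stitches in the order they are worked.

== STITCH ==
K

Derivation:
Row 6: (6-1) mod 2 = 1, so use chart row 2. Even row -> WS.
Chart row 2 tiled across columns 1-9: K / P K K K K / P
WS: work from column 9 back to column 1 (reverse the tiled row), swapping K<->P (O and / unchanged).
Row 6 as worked: K / P P P P K / P
Counting 7 along the worked row gives K.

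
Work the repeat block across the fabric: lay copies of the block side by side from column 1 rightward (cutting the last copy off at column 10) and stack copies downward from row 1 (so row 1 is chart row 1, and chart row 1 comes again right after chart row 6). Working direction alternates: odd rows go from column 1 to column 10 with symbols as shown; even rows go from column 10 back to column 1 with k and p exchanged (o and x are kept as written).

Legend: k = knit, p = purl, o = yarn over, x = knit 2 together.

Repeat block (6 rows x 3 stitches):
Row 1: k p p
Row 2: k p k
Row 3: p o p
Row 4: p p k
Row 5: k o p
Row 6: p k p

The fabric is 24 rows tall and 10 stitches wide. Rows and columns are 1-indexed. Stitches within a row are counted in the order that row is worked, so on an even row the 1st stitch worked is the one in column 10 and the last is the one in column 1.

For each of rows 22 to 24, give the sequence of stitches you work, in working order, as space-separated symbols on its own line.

Row 22: chart row 4, WS - tiled (columns 1-10): p p k p p k p p k p; work from column 10 back to 1 with k<->p swapped.
Row 23: chart row 5, RS - tile across columns 1-10 and work as-is.
Row 24: chart row 6, WS - tiled (columns 1-10): p k p p k p p k p p; work from column 10 back to 1 with k<->p swapped.

== ROWS AS WORKED ==
k p k k p k k p k k
k o p k o p k o p k
k k p k k p k k p k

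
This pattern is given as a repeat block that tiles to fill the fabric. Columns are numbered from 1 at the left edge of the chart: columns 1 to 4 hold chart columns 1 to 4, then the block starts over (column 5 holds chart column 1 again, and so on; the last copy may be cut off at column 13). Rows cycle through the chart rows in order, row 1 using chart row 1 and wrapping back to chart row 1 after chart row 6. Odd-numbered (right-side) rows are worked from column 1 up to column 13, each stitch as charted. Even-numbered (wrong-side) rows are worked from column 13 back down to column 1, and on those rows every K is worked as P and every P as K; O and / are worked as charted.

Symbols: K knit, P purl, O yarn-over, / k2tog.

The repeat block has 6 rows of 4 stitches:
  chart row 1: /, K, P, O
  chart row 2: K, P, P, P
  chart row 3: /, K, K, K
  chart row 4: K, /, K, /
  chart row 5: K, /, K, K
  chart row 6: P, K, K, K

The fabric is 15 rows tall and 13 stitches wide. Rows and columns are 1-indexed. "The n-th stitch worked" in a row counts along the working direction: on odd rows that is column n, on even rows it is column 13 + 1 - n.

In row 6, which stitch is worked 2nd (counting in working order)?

Row 6 uses chart row ((6-1) mod 6)+1 = 6. Row 6 is even, so WS.
Chart row 6 tiled across columns 1-13: P K K K P K K K P K K K P
Wrong side: read the tiled row from column 13 down to 1 and exchange K with P (leave O, /).
Row 6 as worked: K P P P K P P P K P P P K
Stitch 2 in working order -> P

== STITCH ==
P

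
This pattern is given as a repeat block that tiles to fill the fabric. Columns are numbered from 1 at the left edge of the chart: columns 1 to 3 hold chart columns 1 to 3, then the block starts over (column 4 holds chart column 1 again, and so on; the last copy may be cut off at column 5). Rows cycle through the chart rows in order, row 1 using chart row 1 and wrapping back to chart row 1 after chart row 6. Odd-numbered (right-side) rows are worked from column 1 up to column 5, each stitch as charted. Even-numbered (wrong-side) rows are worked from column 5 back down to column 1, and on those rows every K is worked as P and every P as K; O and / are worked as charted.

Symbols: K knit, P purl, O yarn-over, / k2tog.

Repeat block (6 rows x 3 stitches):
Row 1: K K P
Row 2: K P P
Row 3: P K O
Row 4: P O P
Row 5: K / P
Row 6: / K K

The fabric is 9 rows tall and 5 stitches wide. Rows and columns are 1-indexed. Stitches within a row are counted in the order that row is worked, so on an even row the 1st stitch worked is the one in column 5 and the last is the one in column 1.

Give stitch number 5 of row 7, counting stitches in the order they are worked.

Row 7: (7-1) mod 6 = 0, so use chart row 1. Odd row -> RS.
Chart row 1 tiled across columns 1-5: K K P K K
RS row: no reversal, no swap; stitch n worked = column n.
Stitch 5 in working order -> K

== STITCH ==
K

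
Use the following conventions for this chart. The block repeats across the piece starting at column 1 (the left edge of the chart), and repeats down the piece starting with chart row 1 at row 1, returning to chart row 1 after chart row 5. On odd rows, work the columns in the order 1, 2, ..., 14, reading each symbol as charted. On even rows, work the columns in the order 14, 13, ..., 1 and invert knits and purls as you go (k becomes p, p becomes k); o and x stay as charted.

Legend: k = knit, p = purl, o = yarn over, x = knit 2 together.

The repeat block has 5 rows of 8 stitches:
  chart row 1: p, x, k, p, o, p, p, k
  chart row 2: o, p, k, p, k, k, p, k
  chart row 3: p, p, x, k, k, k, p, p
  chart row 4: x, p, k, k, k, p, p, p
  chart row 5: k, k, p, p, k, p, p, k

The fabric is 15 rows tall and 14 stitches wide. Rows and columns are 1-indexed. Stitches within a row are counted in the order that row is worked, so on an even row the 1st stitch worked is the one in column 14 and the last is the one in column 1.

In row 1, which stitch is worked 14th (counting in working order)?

For row 1: chart row = ((1-1) mod 5) + 1 = 1; this is a RS (odd) row.
Chart row 1 tiled across columns 1-14: p x k p o p p k p x k p o p
RS row: no reversal, no swap; stitch n worked = column n.
The 14th stitch worked is p.

Stitch:
p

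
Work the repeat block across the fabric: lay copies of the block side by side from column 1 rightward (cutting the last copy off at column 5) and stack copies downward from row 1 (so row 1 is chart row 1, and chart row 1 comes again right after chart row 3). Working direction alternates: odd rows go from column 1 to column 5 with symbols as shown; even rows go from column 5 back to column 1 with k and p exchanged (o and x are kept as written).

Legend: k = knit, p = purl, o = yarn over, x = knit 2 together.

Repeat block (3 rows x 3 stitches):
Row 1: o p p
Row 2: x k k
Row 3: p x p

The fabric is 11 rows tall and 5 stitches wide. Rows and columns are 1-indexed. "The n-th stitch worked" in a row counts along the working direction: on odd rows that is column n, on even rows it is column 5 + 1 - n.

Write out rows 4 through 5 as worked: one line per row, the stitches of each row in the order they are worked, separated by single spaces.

== ROWS AS WORKED ==
k o k k o
x k k x k

Derivation:
Row 4: chart row 1, WS - tiled (columns 1-5): o p p o p; work from column 5 back to 1 with k<->p swapped.
Row 5: chart row 2, RS - tile across columns 1-5 and work as-is.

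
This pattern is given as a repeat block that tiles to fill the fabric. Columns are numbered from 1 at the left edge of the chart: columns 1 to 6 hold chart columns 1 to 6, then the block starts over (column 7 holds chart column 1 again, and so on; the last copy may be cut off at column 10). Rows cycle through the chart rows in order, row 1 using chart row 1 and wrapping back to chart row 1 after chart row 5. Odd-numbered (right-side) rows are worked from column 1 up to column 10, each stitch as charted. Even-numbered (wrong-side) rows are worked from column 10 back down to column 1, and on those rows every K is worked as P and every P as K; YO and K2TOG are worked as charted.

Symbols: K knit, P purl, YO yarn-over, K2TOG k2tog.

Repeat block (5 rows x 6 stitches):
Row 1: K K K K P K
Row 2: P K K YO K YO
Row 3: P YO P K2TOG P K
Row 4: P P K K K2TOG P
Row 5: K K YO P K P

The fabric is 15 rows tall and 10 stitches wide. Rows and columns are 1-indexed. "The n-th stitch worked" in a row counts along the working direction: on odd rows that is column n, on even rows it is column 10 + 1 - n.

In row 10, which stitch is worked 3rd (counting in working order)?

Result:
P

Derivation:
Row 10 uses chart row ((10-1) mod 5)+1 = 5. Row 10 is even, so WS.
Chart row 5 tiled across columns 1-10: K K YO P K P K K YO P
Wrong side: read the tiled row from column 10 down to 1 and exchange K with P (leave YO, K2TOG).
Row 10 as worked: K YO P P K P K YO P P
Stitch 3 in working order -> P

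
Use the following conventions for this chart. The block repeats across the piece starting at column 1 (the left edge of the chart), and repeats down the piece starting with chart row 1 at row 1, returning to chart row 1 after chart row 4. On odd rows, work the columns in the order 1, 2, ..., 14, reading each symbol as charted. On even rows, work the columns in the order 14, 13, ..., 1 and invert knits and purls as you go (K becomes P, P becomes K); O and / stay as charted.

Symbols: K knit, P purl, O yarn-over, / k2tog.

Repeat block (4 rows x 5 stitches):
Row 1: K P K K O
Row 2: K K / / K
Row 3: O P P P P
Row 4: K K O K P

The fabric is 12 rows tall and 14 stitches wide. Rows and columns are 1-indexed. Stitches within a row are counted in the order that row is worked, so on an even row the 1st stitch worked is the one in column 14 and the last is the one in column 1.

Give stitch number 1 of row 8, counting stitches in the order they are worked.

== STITCH ==
P

Derivation:
For row 8: chart row = ((8-1) mod 4) + 1 = 4; this is a WS (even) row.
Chart row 4 tiled across columns 1-14: K K O K P K K O K P K K O K
WS: work from column 14 back to column 1 (reverse the tiled row), swapping K<->P (O and / unchanged).
Row 8 as worked: P O P P K P O P P K P O P P
The 1st stitch worked is P.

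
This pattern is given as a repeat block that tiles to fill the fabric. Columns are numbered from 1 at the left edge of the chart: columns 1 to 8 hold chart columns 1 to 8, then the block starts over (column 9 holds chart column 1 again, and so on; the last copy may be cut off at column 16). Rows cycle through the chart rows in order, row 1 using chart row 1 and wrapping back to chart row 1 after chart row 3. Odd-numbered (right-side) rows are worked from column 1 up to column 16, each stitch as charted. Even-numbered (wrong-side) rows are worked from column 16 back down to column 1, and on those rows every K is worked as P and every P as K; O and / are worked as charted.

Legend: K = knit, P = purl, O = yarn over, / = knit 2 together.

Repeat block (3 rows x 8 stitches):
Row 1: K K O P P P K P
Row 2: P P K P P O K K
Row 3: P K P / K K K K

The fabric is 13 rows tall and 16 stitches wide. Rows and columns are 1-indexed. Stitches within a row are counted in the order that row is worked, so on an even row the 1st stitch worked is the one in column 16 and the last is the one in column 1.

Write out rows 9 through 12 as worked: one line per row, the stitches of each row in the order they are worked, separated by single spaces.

== ROWS AS WORKED ==
P K P / K K K K P K P / K K K K
K P K K K O P P K P K K K O P P
P P K P P O K K P P K P P O K K
P P P P / K P K P P P P / K P K

Derivation:
Row 9: chart row 3, RS - tile across columns 1-16 and work as-is.
Row 10: chart row 1, WS - tiled (columns 1-16): K K O P P P K P K K O P P P K P; work from column 16 back to 1 with K<->P swapped.
Row 11: chart row 2, RS - tile across columns 1-16 and work as-is.
Row 12: chart row 3, WS - tiled (columns 1-16): P K P / K K K K P K P / K K K K; work from column 16 back to 1 with K<->P swapped.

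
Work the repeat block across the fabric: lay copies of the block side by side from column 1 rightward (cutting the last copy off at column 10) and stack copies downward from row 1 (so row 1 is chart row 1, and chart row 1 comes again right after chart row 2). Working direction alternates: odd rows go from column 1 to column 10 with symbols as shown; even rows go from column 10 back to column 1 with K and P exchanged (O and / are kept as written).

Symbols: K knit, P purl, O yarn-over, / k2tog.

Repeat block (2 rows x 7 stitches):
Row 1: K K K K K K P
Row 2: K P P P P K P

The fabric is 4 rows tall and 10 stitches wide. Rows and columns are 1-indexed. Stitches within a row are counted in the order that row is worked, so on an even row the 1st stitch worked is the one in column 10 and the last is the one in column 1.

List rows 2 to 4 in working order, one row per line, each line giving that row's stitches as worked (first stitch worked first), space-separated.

Row 2: chart row 2, WS - tiled (columns 1-10): K P P P P K P K P P; work from column 10 back to 1 with K<->P swapped.
Row 3: chart row 1, RS - tile across columns 1-10 and work as-is.
Row 4: chart row 2, WS - tiled (columns 1-10): K P P P P K P K P P; work from column 10 back to 1 with K<->P swapped.

Result:
K K P K P K K K K P
K K K K K K P K K K
K K P K P K K K K P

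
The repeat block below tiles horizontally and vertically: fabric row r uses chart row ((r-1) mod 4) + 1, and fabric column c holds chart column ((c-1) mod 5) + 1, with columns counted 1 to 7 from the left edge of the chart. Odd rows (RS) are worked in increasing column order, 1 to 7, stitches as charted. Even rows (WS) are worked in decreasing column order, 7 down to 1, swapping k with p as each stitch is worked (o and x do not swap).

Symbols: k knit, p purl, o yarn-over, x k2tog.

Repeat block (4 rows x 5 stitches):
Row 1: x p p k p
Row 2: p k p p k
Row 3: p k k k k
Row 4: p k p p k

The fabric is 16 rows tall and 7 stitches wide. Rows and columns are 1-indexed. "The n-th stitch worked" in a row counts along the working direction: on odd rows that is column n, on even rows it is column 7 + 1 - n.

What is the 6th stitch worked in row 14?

Result:
p

Derivation:
Row 14 uses chart row ((14-1) mod 4)+1 = 2. Row 14 is even, so WS.
Chart row 2 tiled across columns 1-7: p k p p k p k
WS row: flip the tiled sequence (start at column 7) and apply k<->p; o and x stay.
Row 14 as worked: p k p k k p k
Stitch 6 in working order -> p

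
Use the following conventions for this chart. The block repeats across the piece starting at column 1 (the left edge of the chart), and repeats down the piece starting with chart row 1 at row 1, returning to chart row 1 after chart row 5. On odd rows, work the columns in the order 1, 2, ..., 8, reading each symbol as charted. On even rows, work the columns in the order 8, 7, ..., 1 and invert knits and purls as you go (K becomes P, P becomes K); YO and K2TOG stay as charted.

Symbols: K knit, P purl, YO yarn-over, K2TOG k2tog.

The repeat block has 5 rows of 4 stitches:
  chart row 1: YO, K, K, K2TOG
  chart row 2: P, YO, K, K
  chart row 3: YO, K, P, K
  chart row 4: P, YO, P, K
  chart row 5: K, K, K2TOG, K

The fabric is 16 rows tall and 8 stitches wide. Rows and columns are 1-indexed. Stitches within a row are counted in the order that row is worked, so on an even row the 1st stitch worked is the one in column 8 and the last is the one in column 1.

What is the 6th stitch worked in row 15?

For row 15: chart row = ((15-1) mod 5) + 1 = 5; this is a RS (odd) row.
Chart row 5 tiled across columns 1-8: K K K2TOG K K K K2TOG K
RS: work column 1 to column 8, symbols as charted — the tiled row is the row as worked.
The 6th stitch worked is K.

Stitch:
K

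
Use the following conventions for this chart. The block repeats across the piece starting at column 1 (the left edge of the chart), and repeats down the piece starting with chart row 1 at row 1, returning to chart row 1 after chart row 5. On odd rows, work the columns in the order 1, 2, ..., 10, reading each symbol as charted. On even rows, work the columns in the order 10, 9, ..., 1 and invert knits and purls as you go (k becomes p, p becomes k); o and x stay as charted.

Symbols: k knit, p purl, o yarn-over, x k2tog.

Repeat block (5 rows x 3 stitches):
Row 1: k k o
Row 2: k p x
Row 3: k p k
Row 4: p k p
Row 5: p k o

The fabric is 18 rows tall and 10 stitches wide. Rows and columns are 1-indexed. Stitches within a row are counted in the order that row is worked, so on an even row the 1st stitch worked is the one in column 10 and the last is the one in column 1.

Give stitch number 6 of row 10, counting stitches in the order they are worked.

For row 10: chart row = ((10-1) mod 5) + 1 = 5; this is a WS (even) row.
Chart row 5 tiled across columns 1-10: p k o p k o p k o p
WS row: flip the tiled sequence (start at column 10) and apply k<->p; o and x stay.
Row 10 as worked: k o p k o p k o p k
Counting 6 along the worked row gives p.

Result:
p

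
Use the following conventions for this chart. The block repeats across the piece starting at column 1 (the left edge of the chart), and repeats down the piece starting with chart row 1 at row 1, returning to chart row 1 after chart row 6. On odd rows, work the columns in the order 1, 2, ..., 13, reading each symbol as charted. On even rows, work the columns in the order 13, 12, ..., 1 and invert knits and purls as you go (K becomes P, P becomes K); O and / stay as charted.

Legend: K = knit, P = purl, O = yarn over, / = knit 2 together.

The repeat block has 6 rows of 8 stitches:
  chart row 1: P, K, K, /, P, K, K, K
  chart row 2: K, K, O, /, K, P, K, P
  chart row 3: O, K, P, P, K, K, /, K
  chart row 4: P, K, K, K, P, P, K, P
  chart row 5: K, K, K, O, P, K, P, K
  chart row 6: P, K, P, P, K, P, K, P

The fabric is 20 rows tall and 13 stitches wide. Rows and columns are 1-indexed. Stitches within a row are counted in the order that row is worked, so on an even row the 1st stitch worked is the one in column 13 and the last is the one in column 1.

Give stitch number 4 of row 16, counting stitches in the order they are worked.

== STITCH ==
P

Derivation:
Row 16 uses chart row ((16-1) mod 6)+1 = 4. Row 16 is even, so WS.
Chart row 4 tiled across columns 1-13: P K K K P P K P P K K K P
Wrong side: read the tiled row from column 13 down to 1 and exchange K with P (leave O, /).
Row 16 as worked: K P P P K K P K K P P P K
The 4th stitch worked is P.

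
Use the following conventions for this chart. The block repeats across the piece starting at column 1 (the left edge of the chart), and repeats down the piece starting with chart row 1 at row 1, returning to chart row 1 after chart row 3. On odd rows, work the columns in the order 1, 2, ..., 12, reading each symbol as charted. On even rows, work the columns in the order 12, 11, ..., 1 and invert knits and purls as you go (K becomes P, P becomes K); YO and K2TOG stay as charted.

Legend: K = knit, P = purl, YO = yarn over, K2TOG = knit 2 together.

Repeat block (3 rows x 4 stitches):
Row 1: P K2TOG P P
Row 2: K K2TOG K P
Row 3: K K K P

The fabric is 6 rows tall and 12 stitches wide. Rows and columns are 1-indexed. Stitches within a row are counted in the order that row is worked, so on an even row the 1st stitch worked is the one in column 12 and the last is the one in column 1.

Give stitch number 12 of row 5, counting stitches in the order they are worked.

Row 5 uses chart row ((5-1) mod 3)+1 = 2. Row 5 is odd, so RS.
Chart row 2 tiled across columns 1-12: K K2TOG K P K K2TOG K P K K2TOG K P
RS row: no reversal, no swap; stitch n worked = column n.
Counting 12 along the worked row gives P.

Result:
P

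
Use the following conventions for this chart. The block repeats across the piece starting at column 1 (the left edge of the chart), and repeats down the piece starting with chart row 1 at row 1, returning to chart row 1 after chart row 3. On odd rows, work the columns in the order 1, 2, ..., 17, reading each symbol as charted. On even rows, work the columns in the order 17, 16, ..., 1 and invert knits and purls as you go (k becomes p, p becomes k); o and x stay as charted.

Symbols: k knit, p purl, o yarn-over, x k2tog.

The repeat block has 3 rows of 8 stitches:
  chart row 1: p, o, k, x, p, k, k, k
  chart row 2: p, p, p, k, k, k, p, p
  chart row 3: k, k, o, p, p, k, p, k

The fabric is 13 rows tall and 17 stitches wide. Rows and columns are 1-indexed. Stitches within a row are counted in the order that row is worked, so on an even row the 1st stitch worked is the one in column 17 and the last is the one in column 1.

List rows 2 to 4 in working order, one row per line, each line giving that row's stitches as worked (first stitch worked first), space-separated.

== ROWS AS WORKED ==
k k k p p p k k k k k p p p k k k
k k o p p k p k k k o p p k p k k
k p p p k x p o k p p p k x p o k

Derivation:
Row 2: chart row 2, WS - tiled (columns 1-17): p p p k k k p p p p p k k k p p p; work from column 17 back to 1 with k<->p swapped.
Row 3: chart row 3, RS - tile across columns 1-17 and work as-is.
Row 4: chart row 1, WS - tiled (columns 1-17): p o k x p k k k p o k x p k k k p; work from column 17 back to 1 with k<->p swapped.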